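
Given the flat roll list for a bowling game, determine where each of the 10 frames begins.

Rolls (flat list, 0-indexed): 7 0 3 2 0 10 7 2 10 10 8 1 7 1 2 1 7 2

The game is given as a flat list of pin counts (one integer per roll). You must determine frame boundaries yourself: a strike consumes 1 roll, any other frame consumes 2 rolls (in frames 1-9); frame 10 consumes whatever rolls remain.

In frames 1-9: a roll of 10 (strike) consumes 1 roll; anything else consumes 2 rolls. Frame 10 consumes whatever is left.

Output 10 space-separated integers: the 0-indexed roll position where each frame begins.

Frame 1 starts at roll index 0: rolls=7,0 (sum=7), consumes 2 rolls
Frame 2 starts at roll index 2: rolls=3,2 (sum=5), consumes 2 rolls
Frame 3 starts at roll index 4: rolls=0,10 (sum=10), consumes 2 rolls
Frame 4 starts at roll index 6: rolls=7,2 (sum=9), consumes 2 rolls
Frame 5 starts at roll index 8: roll=10 (strike), consumes 1 roll
Frame 6 starts at roll index 9: roll=10 (strike), consumes 1 roll
Frame 7 starts at roll index 10: rolls=8,1 (sum=9), consumes 2 rolls
Frame 8 starts at roll index 12: rolls=7,1 (sum=8), consumes 2 rolls
Frame 9 starts at roll index 14: rolls=2,1 (sum=3), consumes 2 rolls
Frame 10 starts at roll index 16: 2 remaining rolls

Answer: 0 2 4 6 8 9 10 12 14 16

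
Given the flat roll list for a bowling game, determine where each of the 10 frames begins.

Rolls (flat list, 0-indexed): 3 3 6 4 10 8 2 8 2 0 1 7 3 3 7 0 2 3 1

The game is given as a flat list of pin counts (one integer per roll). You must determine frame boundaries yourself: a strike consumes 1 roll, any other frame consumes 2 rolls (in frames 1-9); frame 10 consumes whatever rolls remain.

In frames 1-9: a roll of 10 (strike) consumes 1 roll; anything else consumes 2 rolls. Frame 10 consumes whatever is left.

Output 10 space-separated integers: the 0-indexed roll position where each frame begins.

Answer: 0 2 4 5 7 9 11 13 15 17

Derivation:
Frame 1 starts at roll index 0: rolls=3,3 (sum=6), consumes 2 rolls
Frame 2 starts at roll index 2: rolls=6,4 (sum=10), consumes 2 rolls
Frame 3 starts at roll index 4: roll=10 (strike), consumes 1 roll
Frame 4 starts at roll index 5: rolls=8,2 (sum=10), consumes 2 rolls
Frame 5 starts at roll index 7: rolls=8,2 (sum=10), consumes 2 rolls
Frame 6 starts at roll index 9: rolls=0,1 (sum=1), consumes 2 rolls
Frame 7 starts at roll index 11: rolls=7,3 (sum=10), consumes 2 rolls
Frame 8 starts at roll index 13: rolls=3,7 (sum=10), consumes 2 rolls
Frame 9 starts at roll index 15: rolls=0,2 (sum=2), consumes 2 rolls
Frame 10 starts at roll index 17: 2 remaining rolls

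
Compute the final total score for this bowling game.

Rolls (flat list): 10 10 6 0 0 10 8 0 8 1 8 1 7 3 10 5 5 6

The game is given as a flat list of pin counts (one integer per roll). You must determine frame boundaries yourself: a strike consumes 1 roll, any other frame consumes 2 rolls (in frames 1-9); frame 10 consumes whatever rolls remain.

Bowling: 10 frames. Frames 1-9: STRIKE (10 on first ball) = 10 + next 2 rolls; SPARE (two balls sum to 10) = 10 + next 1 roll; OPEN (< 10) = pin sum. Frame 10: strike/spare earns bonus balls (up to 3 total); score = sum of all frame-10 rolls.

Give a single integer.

Answer: 148

Derivation:
Frame 1: STRIKE. 10 + next two rolls (10+6) = 26. Cumulative: 26
Frame 2: STRIKE. 10 + next two rolls (6+0) = 16. Cumulative: 42
Frame 3: OPEN (6+0=6). Cumulative: 48
Frame 4: SPARE (0+10=10). 10 + next roll (8) = 18. Cumulative: 66
Frame 5: OPEN (8+0=8). Cumulative: 74
Frame 6: OPEN (8+1=9). Cumulative: 83
Frame 7: OPEN (8+1=9). Cumulative: 92
Frame 8: SPARE (7+3=10). 10 + next roll (10) = 20. Cumulative: 112
Frame 9: STRIKE. 10 + next two rolls (5+5) = 20. Cumulative: 132
Frame 10: SPARE. Sum of all frame-10 rolls (5+5+6) = 16. Cumulative: 148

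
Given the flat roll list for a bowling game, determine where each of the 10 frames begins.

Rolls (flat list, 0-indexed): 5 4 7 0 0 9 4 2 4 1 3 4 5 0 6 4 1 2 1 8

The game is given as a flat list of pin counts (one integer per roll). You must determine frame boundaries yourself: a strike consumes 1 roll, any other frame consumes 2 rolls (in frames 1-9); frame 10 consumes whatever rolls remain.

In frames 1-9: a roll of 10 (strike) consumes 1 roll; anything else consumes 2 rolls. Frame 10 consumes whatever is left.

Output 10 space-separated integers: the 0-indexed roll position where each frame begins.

Frame 1 starts at roll index 0: rolls=5,4 (sum=9), consumes 2 rolls
Frame 2 starts at roll index 2: rolls=7,0 (sum=7), consumes 2 rolls
Frame 3 starts at roll index 4: rolls=0,9 (sum=9), consumes 2 rolls
Frame 4 starts at roll index 6: rolls=4,2 (sum=6), consumes 2 rolls
Frame 5 starts at roll index 8: rolls=4,1 (sum=5), consumes 2 rolls
Frame 6 starts at roll index 10: rolls=3,4 (sum=7), consumes 2 rolls
Frame 7 starts at roll index 12: rolls=5,0 (sum=5), consumes 2 rolls
Frame 8 starts at roll index 14: rolls=6,4 (sum=10), consumes 2 rolls
Frame 9 starts at roll index 16: rolls=1,2 (sum=3), consumes 2 rolls
Frame 10 starts at roll index 18: 2 remaining rolls

Answer: 0 2 4 6 8 10 12 14 16 18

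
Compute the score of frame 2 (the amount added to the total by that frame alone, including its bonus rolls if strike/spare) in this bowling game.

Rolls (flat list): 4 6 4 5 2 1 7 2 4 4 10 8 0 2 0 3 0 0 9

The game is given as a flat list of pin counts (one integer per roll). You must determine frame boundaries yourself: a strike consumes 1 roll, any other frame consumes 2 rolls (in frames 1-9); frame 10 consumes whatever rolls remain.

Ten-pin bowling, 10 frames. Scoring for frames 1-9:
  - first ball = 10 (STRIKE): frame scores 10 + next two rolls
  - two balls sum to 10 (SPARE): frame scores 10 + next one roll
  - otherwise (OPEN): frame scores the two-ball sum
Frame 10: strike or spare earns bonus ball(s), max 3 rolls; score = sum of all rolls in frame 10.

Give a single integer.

Frame 1: SPARE (4+6=10). 10 + next roll (4) = 14. Cumulative: 14
Frame 2: OPEN (4+5=9). Cumulative: 23
Frame 3: OPEN (2+1=3). Cumulative: 26
Frame 4: OPEN (7+2=9). Cumulative: 35

Answer: 9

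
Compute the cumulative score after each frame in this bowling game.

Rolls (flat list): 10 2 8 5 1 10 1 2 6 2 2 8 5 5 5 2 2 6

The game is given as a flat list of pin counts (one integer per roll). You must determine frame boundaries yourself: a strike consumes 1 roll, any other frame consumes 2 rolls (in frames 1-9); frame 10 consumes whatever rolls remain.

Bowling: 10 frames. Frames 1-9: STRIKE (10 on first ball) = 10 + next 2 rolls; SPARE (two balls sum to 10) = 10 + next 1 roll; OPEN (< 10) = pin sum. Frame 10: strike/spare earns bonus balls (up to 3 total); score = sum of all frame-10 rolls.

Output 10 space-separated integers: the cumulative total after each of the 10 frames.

Frame 1: STRIKE. 10 + next two rolls (2+8) = 20. Cumulative: 20
Frame 2: SPARE (2+8=10). 10 + next roll (5) = 15. Cumulative: 35
Frame 3: OPEN (5+1=6). Cumulative: 41
Frame 4: STRIKE. 10 + next two rolls (1+2) = 13. Cumulative: 54
Frame 5: OPEN (1+2=3). Cumulative: 57
Frame 6: OPEN (6+2=8). Cumulative: 65
Frame 7: SPARE (2+8=10). 10 + next roll (5) = 15. Cumulative: 80
Frame 8: SPARE (5+5=10). 10 + next roll (5) = 15. Cumulative: 95
Frame 9: OPEN (5+2=7). Cumulative: 102
Frame 10: OPEN. Sum of all frame-10 rolls (2+6) = 8. Cumulative: 110

Answer: 20 35 41 54 57 65 80 95 102 110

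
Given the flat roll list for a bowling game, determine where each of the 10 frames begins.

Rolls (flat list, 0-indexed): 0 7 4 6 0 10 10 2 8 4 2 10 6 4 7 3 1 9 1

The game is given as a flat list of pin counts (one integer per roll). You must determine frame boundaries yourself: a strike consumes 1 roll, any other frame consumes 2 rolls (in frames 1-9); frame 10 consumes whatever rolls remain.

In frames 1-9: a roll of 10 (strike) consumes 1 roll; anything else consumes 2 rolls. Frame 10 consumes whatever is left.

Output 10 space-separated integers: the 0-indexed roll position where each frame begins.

Answer: 0 2 4 6 7 9 11 12 14 16

Derivation:
Frame 1 starts at roll index 0: rolls=0,7 (sum=7), consumes 2 rolls
Frame 2 starts at roll index 2: rolls=4,6 (sum=10), consumes 2 rolls
Frame 3 starts at roll index 4: rolls=0,10 (sum=10), consumes 2 rolls
Frame 4 starts at roll index 6: roll=10 (strike), consumes 1 roll
Frame 5 starts at roll index 7: rolls=2,8 (sum=10), consumes 2 rolls
Frame 6 starts at roll index 9: rolls=4,2 (sum=6), consumes 2 rolls
Frame 7 starts at roll index 11: roll=10 (strike), consumes 1 roll
Frame 8 starts at roll index 12: rolls=6,4 (sum=10), consumes 2 rolls
Frame 9 starts at roll index 14: rolls=7,3 (sum=10), consumes 2 rolls
Frame 10 starts at roll index 16: 3 remaining rolls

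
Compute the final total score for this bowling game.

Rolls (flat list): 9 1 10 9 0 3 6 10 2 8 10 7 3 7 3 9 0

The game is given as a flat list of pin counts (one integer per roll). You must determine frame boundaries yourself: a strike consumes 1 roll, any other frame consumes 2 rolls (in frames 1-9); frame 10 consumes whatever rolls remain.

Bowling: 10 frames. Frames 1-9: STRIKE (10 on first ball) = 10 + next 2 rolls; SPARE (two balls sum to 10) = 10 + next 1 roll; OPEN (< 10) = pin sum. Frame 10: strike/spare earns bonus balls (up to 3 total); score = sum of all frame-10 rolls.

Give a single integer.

Answer: 162

Derivation:
Frame 1: SPARE (9+1=10). 10 + next roll (10) = 20. Cumulative: 20
Frame 2: STRIKE. 10 + next two rolls (9+0) = 19. Cumulative: 39
Frame 3: OPEN (9+0=9). Cumulative: 48
Frame 4: OPEN (3+6=9). Cumulative: 57
Frame 5: STRIKE. 10 + next two rolls (2+8) = 20. Cumulative: 77
Frame 6: SPARE (2+8=10). 10 + next roll (10) = 20. Cumulative: 97
Frame 7: STRIKE. 10 + next two rolls (7+3) = 20. Cumulative: 117
Frame 8: SPARE (7+3=10). 10 + next roll (7) = 17. Cumulative: 134
Frame 9: SPARE (7+3=10). 10 + next roll (9) = 19. Cumulative: 153
Frame 10: OPEN. Sum of all frame-10 rolls (9+0) = 9. Cumulative: 162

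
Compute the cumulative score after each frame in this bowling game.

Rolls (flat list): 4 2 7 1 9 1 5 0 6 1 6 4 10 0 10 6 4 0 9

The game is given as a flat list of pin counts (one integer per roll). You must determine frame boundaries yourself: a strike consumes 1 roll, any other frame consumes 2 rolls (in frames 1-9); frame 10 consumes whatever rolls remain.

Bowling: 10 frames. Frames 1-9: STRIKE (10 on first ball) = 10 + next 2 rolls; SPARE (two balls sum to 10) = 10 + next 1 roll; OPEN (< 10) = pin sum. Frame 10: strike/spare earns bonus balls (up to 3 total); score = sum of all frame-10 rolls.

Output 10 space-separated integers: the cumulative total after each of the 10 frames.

Frame 1: OPEN (4+2=6). Cumulative: 6
Frame 2: OPEN (7+1=8). Cumulative: 14
Frame 3: SPARE (9+1=10). 10 + next roll (5) = 15. Cumulative: 29
Frame 4: OPEN (5+0=5). Cumulative: 34
Frame 5: OPEN (6+1=7). Cumulative: 41
Frame 6: SPARE (6+4=10). 10 + next roll (10) = 20. Cumulative: 61
Frame 7: STRIKE. 10 + next two rolls (0+10) = 20. Cumulative: 81
Frame 8: SPARE (0+10=10). 10 + next roll (6) = 16. Cumulative: 97
Frame 9: SPARE (6+4=10). 10 + next roll (0) = 10. Cumulative: 107
Frame 10: OPEN. Sum of all frame-10 rolls (0+9) = 9. Cumulative: 116

Answer: 6 14 29 34 41 61 81 97 107 116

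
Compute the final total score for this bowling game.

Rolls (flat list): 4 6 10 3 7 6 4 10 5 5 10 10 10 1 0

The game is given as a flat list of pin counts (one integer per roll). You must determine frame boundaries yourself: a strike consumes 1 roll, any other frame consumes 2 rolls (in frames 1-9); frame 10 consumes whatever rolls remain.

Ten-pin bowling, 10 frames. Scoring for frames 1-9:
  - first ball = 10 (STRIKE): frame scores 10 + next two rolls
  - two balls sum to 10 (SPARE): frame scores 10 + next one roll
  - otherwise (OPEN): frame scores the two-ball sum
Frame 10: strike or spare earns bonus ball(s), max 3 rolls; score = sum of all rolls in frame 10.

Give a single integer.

Answer: 179

Derivation:
Frame 1: SPARE (4+6=10). 10 + next roll (10) = 20. Cumulative: 20
Frame 2: STRIKE. 10 + next two rolls (3+7) = 20. Cumulative: 40
Frame 3: SPARE (3+7=10). 10 + next roll (6) = 16. Cumulative: 56
Frame 4: SPARE (6+4=10). 10 + next roll (10) = 20. Cumulative: 76
Frame 5: STRIKE. 10 + next two rolls (5+5) = 20. Cumulative: 96
Frame 6: SPARE (5+5=10). 10 + next roll (10) = 20. Cumulative: 116
Frame 7: STRIKE. 10 + next two rolls (10+10) = 30. Cumulative: 146
Frame 8: STRIKE. 10 + next two rolls (10+1) = 21. Cumulative: 167
Frame 9: STRIKE. 10 + next two rolls (1+0) = 11. Cumulative: 178
Frame 10: OPEN. Sum of all frame-10 rolls (1+0) = 1. Cumulative: 179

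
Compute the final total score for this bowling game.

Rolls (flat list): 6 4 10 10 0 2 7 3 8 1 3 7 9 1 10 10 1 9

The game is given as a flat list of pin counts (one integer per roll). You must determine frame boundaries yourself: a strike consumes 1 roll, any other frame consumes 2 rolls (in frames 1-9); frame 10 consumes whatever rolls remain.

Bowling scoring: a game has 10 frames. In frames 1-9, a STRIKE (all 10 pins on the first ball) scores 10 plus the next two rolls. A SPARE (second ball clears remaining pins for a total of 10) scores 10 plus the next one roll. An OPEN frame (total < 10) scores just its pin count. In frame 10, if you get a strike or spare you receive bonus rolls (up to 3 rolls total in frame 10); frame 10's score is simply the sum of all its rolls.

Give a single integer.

Frame 1: SPARE (6+4=10). 10 + next roll (10) = 20. Cumulative: 20
Frame 2: STRIKE. 10 + next two rolls (10+0) = 20. Cumulative: 40
Frame 3: STRIKE. 10 + next two rolls (0+2) = 12. Cumulative: 52
Frame 4: OPEN (0+2=2). Cumulative: 54
Frame 5: SPARE (7+3=10). 10 + next roll (8) = 18. Cumulative: 72
Frame 6: OPEN (8+1=9). Cumulative: 81
Frame 7: SPARE (3+7=10). 10 + next roll (9) = 19. Cumulative: 100
Frame 8: SPARE (9+1=10). 10 + next roll (10) = 20. Cumulative: 120
Frame 9: STRIKE. 10 + next two rolls (10+1) = 21. Cumulative: 141
Frame 10: STRIKE. Sum of all frame-10 rolls (10+1+9) = 20. Cumulative: 161

Answer: 161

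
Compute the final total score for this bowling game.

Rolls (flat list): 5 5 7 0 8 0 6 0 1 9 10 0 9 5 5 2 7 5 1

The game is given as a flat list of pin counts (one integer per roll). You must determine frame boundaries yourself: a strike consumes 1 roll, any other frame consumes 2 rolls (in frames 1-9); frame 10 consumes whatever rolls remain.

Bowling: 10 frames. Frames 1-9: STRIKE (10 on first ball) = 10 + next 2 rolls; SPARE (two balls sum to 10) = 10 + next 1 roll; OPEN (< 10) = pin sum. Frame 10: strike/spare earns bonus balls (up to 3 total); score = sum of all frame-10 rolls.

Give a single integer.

Answer: 113

Derivation:
Frame 1: SPARE (5+5=10). 10 + next roll (7) = 17. Cumulative: 17
Frame 2: OPEN (7+0=7). Cumulative: 24
Frame 3: OPEN (8+0=8). Cumulative: 32
Frame 4: OPEN (6+0=6). Cumulative: 38
Frame 5: SPARE (1+9=10). 10 + next roll (10) = 20. Cumulative: 58
Frame 6: STRIKE. 10 + next two rolls (0+9) = 19. Cumulative: 77
Frame 7: OPEN (0+9=9). Cumulative: 86
Frame 8: SPARE (5+5=10). 10 + next roll (2) = 12. Cumulative: 98
Frame 9: OPEN (2+7=9). Cumulative: 107
Frame 10: OPEN. Sum of all frame-10 rolls (5+1) = 6. Cumulative: 113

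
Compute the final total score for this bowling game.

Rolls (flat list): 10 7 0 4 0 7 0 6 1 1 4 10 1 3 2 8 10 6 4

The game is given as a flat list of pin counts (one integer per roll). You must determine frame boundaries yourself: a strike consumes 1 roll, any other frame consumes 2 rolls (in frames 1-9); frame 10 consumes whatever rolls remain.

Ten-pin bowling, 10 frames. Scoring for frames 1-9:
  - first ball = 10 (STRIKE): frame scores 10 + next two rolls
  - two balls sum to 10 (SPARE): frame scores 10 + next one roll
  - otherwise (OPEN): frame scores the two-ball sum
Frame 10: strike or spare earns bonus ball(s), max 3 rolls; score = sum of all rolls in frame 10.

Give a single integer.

Frame 1: STRIKE. 10 + next two rolls (7+0) = 17. Cumulative: 17
Frame 2: OPEN (7+0=7). Cumulative: 24
Frame 3: OPEN (4+0=4). Cumulative: 28
Frame 4: OPEN (7+0=7). Cumulative: 35
Frame 5: OPEN (6+1=7). Cumulative: 42
Frame 6: OPEN (1+4=5). Cumulative: 47
Frame 7: STRIKE. 10 + next two rolls (1+3) = 14. Cumulative: 61
Frame 8: OPEN (1+3=4). Cumulative: 65
Frame 9: SPARE (2+8=10). 10 + next roll (10) = 20. Cumulative: 85
Frame 10: STRIKE. Sum of all frame-10 rolls (10+6+4) = 20. Cumulative: 105

Answer: 105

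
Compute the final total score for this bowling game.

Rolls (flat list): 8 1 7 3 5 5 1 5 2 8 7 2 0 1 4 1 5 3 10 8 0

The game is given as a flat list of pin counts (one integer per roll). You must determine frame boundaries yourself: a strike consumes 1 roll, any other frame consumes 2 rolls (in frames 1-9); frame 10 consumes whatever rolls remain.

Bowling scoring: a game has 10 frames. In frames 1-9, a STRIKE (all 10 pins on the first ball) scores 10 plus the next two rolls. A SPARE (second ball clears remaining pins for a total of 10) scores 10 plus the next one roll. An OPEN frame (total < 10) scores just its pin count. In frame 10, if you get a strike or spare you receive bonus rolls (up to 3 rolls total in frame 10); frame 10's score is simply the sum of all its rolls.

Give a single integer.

Answer: 99

Derivation:
Frame 1: OPEN (8+1=9). Cumulative: 9
Frame 2: SPARE (7+3=10). 10 + next roll (5) = 15. Cumulative: 24
Frame 3: SPARE (5+5=10). 10 + next roll (1) = 11. Cumulative: 35
Frame 4: OPEN (1+5=6). Cumulative: 41
Frame 5: SPARE (2+8=10). 10 + next roll (7) = 17. Cumulative: 58
Frame 6: OPEN (7+2=9). Cumulative: 67
Frame 7: OPEN (0+1=1). Cumulative: 68
Frame 8: OPEN (4+1=5). Cumulative: 73
Frame 9: OPEN (5+3=8). Cumulative: 81
Frame 10: STRIKE. Sum of all frame-10 rolls (10+8+0) = 18. Cumulative: 99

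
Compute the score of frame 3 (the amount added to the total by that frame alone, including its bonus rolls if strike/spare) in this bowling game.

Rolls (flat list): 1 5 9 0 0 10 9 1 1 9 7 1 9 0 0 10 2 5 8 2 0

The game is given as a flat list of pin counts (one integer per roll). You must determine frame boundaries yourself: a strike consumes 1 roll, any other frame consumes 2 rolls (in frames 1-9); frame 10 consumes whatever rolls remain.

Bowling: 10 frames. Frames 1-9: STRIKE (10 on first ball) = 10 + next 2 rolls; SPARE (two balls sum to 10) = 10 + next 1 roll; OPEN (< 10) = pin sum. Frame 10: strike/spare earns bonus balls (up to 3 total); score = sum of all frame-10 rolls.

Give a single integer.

Answer: 19

Derivation:
Frame 1: OPEN (1+5=6). Cumulative: 6
Frame 2: OPEN (9+0=9). Cumulative: 15
Frame 3: SPARE (0+10=10). 10 + next roll (9) = 19. Cumulative: 34
Frame 4: SPARE (9+1=10). 10 + next roll (1) = 11. Cumulative: 45
Frame 5: SPARE (1+9=10). 10 + next roll (7) = 17. Cumulative: 62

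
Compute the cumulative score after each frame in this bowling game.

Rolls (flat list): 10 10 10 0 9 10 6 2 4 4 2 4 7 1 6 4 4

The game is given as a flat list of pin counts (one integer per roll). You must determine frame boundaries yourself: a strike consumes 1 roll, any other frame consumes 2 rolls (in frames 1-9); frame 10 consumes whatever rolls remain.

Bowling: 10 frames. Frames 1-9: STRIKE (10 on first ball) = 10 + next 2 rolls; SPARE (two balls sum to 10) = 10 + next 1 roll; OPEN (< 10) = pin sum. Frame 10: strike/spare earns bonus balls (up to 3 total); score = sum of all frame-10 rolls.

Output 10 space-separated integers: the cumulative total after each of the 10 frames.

Answer: 30 50 69 78 96 104 112 118 126 140

Derivation:
Frame 1: STRIKE. 10 + next two rolls (10+10) = 30. Cumulative: 30
Frame 2: STRIKE. 10 + next two rolls (10+0) = 20. Cumulative: 50
Frame 3: STRIKE. 10 + next two rolls (0+9) = 19. Cumulative: 69
Frame 4: OPEN (0+9=9). Cumulative: 78
Frame 5: STRIKE. 10 + next two rolls (6+2) = 18. Cumulative: 96
Frame 6: OPEN (6+2=8). Cumulative: 104
Frame 7: OPEN (4+4=8). Cumulative: 112
Frame 8: OPEN (2+4=6). Cumulative: 118
Frame 9: OPEN (7+1=8). Cumulative: 126
Frame 10: SPARE. Sum of all frame-10 rolls (6+4+4) = 14. Cumulative: 140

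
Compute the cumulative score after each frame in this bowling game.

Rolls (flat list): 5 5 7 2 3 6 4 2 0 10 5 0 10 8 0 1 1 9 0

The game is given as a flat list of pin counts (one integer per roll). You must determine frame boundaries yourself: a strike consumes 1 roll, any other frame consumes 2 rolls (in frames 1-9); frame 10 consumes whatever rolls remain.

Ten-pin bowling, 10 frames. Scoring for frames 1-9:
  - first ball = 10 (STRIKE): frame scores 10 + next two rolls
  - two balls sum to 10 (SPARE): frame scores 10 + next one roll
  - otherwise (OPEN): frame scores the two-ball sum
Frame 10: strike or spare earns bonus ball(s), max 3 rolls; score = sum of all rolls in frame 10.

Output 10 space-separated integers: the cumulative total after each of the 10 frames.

Frame 1: SPARE (5+5=10). 10 + next roll (7) = 17. Cumulative: 17
Frame 2: OPEN (7+2=9). Cumulative: 26
Frame 3: OPEN (3+6=9). Cumulative: 35
Frame 4: OPEN (4+2=6). Cumulative: 41
Frame 5: SPARE (0+10=10). 10 + next roll (5) = 15. Cumulative: 56
Frame 6: OPEN (5+0=5). Cumulative: 61
Frame 7: STRIKE. 10 + next two rolls (8+0) = 18. Cumulative: 79
Frame 8: OPEN (8+0=8). Cumulative: 87
Frame 9: OPEN (1+1=2). Cumulative: 89
Frame 10: OPEN. Sum of all frame-10 rolls (9+0) = 9. Cumulative: 98

Answer: 17 26 35 41 56 61 79 87 89 98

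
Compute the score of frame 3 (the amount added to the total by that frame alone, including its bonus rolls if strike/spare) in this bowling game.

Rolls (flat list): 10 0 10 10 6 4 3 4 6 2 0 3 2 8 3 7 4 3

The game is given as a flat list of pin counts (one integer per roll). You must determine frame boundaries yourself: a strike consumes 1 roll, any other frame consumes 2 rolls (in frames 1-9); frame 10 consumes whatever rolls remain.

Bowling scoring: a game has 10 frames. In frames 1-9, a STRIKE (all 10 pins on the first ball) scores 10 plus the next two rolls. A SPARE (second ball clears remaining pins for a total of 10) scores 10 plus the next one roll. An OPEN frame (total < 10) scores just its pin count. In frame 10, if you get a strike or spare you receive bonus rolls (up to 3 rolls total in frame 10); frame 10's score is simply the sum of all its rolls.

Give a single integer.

Frame 1: STRIKE. 10 + next two rolls (0+10) = 20. Cumulative: 20
Frame 2: SPARE (0+10=10). 10 + next roll (10) = 20. Cumulative: 40
Frame 3: STRIKE. 10 + next two rolls (6+4) = 20. Cumulative: 60
Frame 4: SPARE (6+4=10). 10 + next roll (3) = 13. Cumulative: 73
Frame 5: OPEN (3+4=7). Cumulative: 80

Answer: 20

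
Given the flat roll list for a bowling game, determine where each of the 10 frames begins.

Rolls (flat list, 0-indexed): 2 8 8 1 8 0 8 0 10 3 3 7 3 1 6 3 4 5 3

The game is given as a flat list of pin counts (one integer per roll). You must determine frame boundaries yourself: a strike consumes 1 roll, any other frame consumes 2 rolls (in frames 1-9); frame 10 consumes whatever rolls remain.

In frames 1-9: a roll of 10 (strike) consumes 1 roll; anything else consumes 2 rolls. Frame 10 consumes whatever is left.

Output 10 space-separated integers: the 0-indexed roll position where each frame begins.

Answer: 0 2 4 6 8 9 11 13 15 17

Derivation:
Frame 1 starts at roll index 0: rolls=2,8 (sum=10), consumes 2 rolls
Frame 2 starts at roll index 2: rolls=8,1 (sum=9), consumes 2 rolls
Frame 3 starts at roll index 4: rolls=8,0 (sum=8), consumes 2 rolls
Frame 4 starts at roll index 6: rolls=8,0 (sum=8), consumes 2 rolls
Frame 5 starts at roll index 8: roll=10 (strike), consumes 1 roll
Frame 6 starts at roll index 9: rolls=3,3 (sum=6), consumes 2 rolls
Frame 7 starts at roll index 11: rolls=7,3 (sum=10), consumes 2 rolls
Frame 8 starts at roll index 13: rolls=1,6 (sum=7), consumes 2 rolls
Frame 9 starts at roll index 15: rolls=3,4 (sum=7), consumes 2 rolls
Frame 10 starts at roll index 17: 2 remaining rolls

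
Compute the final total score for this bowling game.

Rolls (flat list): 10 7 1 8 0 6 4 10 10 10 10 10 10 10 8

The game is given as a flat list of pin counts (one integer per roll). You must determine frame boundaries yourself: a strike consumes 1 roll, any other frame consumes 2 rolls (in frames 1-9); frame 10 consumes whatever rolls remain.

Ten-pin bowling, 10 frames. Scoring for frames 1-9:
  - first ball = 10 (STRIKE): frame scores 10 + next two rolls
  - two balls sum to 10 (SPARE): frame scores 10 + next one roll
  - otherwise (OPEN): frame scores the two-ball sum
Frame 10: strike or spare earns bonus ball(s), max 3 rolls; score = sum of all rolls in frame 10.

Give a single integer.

Answer: 232

Derivation:
Frame 1: STRIKE. 10 + next two rolls (7+1) = 18. Cumulative: 18
Frame 2: OPEN (7+1=8). Cumulative: 26
Frame 3: OPEN (8+0=8). Cumulative: 34
Frame 4: SPARE (6+4=10). 10 + next roll (10) = 20. Cumulative: 54
Frame 5: STRIKE. 10 + next two rolls (10+10) = 30. Cumulative: 84
Frame 6: STRIKE. 10 + next two rolls (10+10) = 30. Cumulative: 114
Frame 7: STRIKE. 10 + next two rolls (10+10) = 30. Cumulative: 144
Frame 8: STRIKE. 10 + next two rolls (10+10) = 30. Cumulative: 174
Frame 9: STRIKE. 10 + next two rolls (10+10) = 30. Cumulative: 204
Frame 10: STRIKE. Sum of all frame-10 rolls (10+10+8) = 28. Cumulative: 232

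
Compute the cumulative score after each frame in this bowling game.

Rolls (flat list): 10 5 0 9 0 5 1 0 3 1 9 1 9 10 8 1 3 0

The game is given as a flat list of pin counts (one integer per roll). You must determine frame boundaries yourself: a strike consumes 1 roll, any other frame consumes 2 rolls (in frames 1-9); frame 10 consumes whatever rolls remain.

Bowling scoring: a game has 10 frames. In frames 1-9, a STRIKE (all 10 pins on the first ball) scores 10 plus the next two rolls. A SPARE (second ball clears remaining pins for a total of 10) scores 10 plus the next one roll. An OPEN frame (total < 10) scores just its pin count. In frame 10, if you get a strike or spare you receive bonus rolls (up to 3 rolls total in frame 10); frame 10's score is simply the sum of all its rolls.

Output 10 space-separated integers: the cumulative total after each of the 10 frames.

Frame 1: STRIKE. 10 + next two rolls (5+0) = 15. Cumulative: 15
Frame 2: OPEN (5+0=5). Cumulative: 20
Frame 3: OPEN (9+0=9). Cumulative: 29
Frame 4: OPEN (5+1=6). Cumulative: 35
Frame 5: OPEN (0+3=3). Cumulative: 38
Frame 6: SPARE (1+9=10). 10 + next roll (1) = 11. Cumulative: 49
Frame 7: SPARE (1+9=10). 10 + next roll (10) = 20. Cumulative: 69
Frame 8: STRIKE. 10 + next two rolls (8+1) = 19. Cumulative: 88
Frame 9: OPEN (8+1=9). Cumulative: 97
Frame 10: OPEN. Sum of all frame-10 rolls (3+0) = 3. Cumulative: 100

Answer: 15 20 29 35 38 49 69 88 97 100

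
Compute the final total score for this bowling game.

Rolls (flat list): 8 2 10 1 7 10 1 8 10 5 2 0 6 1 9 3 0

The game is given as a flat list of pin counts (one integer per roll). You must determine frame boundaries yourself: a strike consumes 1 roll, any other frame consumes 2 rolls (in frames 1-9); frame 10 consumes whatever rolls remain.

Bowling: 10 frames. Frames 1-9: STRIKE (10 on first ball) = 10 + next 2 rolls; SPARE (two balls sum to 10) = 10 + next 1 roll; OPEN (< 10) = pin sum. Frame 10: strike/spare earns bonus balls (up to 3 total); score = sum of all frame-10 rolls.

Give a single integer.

Frame 1: SPARE (8+2=10). 10 + next roll (10) = 20. Cumulative: 20
Frame 2: STRIKE. 10 + next two rolls (1+7) = 18. Cumulative: 38
Frame 3: OPEN (1+7=8). Cumulative: 46
Frame 4: STRIKE. 10 + next two rolls (1+8) = 19. Cumulative: 65
Frame 5: OPEN (1+8=9). Cumulative: 74
Frame 6: STRIKE. 10 + next two rolls (5+2) = 17. Cumulative: 91
Frame 7: OPEN (5+2=7). Cumulative: 98
Frame 8: OPEN (0+6=6). Cumulative: 104
Frame 9: SPARE (1+9=10). 10 + next roll (3) = 13. Cumulative: 117
Frame 10: OPEN. Sum of all frame-10 rolls (3+0) = 3. Cumulative: 120

Answer: 120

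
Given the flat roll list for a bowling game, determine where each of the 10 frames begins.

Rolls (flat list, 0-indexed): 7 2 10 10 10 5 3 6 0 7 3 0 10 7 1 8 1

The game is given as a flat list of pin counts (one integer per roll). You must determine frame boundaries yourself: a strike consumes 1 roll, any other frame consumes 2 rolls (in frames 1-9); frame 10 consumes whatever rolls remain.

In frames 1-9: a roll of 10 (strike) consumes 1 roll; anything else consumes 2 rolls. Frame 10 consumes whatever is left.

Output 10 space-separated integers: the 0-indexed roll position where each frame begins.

Frame 1 starts at roll index 0: rolls=7,2 (sum=9), consumes 2 rolls
Frame 2 starts at roll index 2: roll=10 (strike), consumes 1 roll
Frame 3 starts at roll index 3: roll=10 (strike), consumes 1 roll
Frame 4 starts at roll index 4: roll=10 (strike), consumes 1 roll
Frame 5 starts at roll index 5: rolls=5,3 (sum=8), consumes 2 rolls
Frame 6 starts at roll index 7: rolls=6,0 (sum=6), consumes 2 rolls
Frame 7 starts at roll index 9: rolls=7,3 (sum=10), consumes 2 rolls
Frame 8 starts at roll index 11: rolls=0,10 (sum=10), consumes 2 rolls
Frame 9 starts at roll index 13: rolls=7,1 (sum=8), consumes 2 rolls
Frame 10 starts at roll index 15: 2 remaining rolls

Answer: 0 2 3 4 5 7 9 11 13 15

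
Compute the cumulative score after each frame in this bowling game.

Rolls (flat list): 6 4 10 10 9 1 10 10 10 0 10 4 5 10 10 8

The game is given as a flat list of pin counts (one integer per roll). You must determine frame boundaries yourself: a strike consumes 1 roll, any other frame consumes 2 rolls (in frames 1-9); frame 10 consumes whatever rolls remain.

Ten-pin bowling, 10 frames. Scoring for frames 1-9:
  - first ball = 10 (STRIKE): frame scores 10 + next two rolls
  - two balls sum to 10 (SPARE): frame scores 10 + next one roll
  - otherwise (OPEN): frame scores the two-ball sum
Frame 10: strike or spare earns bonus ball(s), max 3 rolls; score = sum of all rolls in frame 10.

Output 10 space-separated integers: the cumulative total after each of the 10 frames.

Frame 1: SPARE (6+4=10). 10 + next roll (10) = 20. Cumulative: 20
Frame 2: STRIKE. 10 + next two rolls (10+9) = 29. Cumulative: 49
Frame 3: STRIKE. 10 + next two rolls (9+1) = 20. Cumulative: 69
Frame 4: SPARE (9+1=10). 10 + next roll (10) = 20. Cumulative: 89
Frame 5: STRIKE. 10 + next two rolls (10+10) = 30. Cumulative: 119
Frame 6: STRIKE. 10 + next two rolls (10+0) = 20. Cumulative: 139
Frame 7: STRIKE. 10 + next two rolls (0+10) = 20. Cumulative: 159
Frame 8: SPARE (0+10=10). 10 + next roll (4) = 14. Cumulative: 173
Frame 9: OPEN (4+5=9). Cumulative: 182
Frame 10: STRIKE. Sum of all frame-10 rolls (10+10+8) = 28. Cumulative: 210

Answer: 20 49 69 89 119 139 159 173 182 210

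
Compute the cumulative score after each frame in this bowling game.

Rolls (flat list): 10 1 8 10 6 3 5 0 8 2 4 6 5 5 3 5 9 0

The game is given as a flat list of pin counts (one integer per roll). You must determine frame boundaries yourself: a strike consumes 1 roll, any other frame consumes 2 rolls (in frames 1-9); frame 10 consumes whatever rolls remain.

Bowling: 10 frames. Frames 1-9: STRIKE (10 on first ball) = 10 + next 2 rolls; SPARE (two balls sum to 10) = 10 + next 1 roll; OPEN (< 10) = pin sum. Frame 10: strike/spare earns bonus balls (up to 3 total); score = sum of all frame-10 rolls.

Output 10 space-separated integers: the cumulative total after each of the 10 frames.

Answer: 19 28 47 56 61 75 90 103 111 120

Derivation:
Frame 1: STRIKE. 10 + next two rolls (1+8) = 19. Cumulative: 19
Frame 2: OPEN (1+8=9). Cumulative: 28
Frame 3: STRIKE. 10 + next two rolls (6+3) = 19. Cumulative: 47
Frame 4: OPEN (6+3=9). Cumulative: 56
Frame 5: OPEN (5+0=5). Cumulative: 61
Frame 6: SPARE (8+2=10). 10 + next roll (4) = 14. Cumulative: 75
Frame 7: SPARE (4+6=10). 10 + next roll (5) = 15. Cumulative: 90
Frame 8: SPARE (5+5=10). 10 + next roll (3) = 13. Cumulative: 103
Frame 9: OPEN (3+5=8). Cumulative: 111
Frame 10: OPEN. Sum of all frame-10 rolls (9+0) = 9. Cumulative: 120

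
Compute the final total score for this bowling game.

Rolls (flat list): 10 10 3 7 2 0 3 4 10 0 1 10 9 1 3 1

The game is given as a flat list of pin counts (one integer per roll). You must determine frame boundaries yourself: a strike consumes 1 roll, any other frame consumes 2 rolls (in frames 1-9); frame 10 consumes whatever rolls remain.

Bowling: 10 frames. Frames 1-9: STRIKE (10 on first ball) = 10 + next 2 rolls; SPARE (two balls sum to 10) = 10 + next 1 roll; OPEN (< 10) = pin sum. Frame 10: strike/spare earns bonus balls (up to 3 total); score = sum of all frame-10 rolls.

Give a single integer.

Frame 1: STRIKE. 10 + next two rolls (10+3) = 23. Cumulative: 23
Frame 2: STRIKE. 10 + next two rolls (3+7) = 20. Cumulative: 43
Frame 3: SPARE (3+7=10). 10 + next roll (2) = 12. Cumulative: 55
Frame 4: OPEN (2+0=2). Cumulative: 57
Frame 5: OPEN (3+4=7). Cumulative: 64
Frame 6: STRIKE. 10 + next two rolls (0+1) = 11. Cumulative: 75
Frame 7: OPEN (0+1=1). Cumulative: 76
Frame 8: STRIKE. 10 + next two rolls (9+1) = 20. Cumulative: 96
Frame 9: SPARE (9+1=10). 10 + next roll (3) = 13. Cumulative: 109
Frame 10: OPEN. Sum of all frame-10 rolls (3+1) = 4. Cumulative: 113

Answer: 113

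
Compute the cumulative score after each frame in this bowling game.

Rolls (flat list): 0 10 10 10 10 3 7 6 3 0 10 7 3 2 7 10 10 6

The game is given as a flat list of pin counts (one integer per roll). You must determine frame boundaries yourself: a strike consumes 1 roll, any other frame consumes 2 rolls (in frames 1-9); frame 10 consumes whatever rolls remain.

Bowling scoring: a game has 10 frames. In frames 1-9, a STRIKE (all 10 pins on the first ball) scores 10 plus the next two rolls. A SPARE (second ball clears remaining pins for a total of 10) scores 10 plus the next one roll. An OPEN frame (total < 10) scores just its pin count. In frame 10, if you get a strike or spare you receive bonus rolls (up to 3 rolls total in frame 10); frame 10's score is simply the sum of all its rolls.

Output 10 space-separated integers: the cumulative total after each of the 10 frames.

Frame 1: SPARE (0+10=10). 10 + next roll (10) = 20. Cumulative: 20
Frame 2: STRIKE. 10 + next two rolls (10+10) = 30. Cumulative: 50
Frame 3: STRIKE. 10 + next two rolls (10+3) = 23. Cumulative: 73
Frame 4: STRIKE. 10 + next two rolls (3+7) = 20. Cumulative: 93
Frame 5: SPARE (3+7=10). 10 + next roll (6) = 16. Cumulative: 109
Frame 6: OPEN (6+3=9). Cumulative: 118
Frame 7: SPARE (0+10=10). 10 + next roll (7) = 17. Cumulative: 135
Frame 8: SPARE (7+3=10). 10 + next roll (2) = 12. Cumulative: 147
Frame 9: OPEN (2+7=9). Cumulative: 156
Frame 10: STRIKE. Sum of all frame-10 rolls (10+10+6) = 26. Cumulative: 182

Answer: 20 50 73 93 109 118 135 147 156 182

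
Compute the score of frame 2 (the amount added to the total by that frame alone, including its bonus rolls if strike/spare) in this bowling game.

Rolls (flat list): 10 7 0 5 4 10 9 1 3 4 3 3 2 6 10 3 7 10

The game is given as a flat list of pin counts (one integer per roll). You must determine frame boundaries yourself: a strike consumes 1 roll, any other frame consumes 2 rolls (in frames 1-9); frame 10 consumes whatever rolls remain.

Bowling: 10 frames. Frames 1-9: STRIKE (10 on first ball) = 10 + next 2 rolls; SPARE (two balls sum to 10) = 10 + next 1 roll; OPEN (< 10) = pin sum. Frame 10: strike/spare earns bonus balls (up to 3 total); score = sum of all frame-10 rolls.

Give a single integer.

Frame 1: STRIKE. 10 + next two rolls (7+0) = 17. Cumulative: 17
Frame 2: OPEN (7+0=7). Cumulative: 24
Frame 3: OPEN (5+4=9). Cumulative: 33
Frame 4: STRIKE. 10 + next two rolls (9+1) = 20. Cumulative: 53

Answer: 7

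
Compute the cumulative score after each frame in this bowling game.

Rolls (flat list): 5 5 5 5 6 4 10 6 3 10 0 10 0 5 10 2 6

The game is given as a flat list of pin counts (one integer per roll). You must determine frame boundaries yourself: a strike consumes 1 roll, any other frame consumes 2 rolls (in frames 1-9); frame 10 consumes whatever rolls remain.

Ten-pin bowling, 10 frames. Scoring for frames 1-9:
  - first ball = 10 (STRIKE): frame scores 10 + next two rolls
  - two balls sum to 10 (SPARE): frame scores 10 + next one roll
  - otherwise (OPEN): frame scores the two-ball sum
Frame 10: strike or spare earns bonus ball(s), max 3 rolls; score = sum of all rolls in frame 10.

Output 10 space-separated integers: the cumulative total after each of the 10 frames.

Frame 1: SPARE (5+5=10). 10 + next roll (5) = 15. Cumulative: 15
Frame 2: SPARE (5+5=10). 10 + next roll (6) = 16. Cumulative: 31
Frame 3: SPARE (6+4=10). 10 + next roll (10) = 20. Cumulative: 51
Frame 4: STRIKE. 10 + next two rolls (6+3) = 19. Cumulative: 70
Frame 5: OPEN (6+3=9). Cumulative: 79
Frame 6: STRIKE. 10 + next two rolls (0+10) = 20. Cumulative: 99
Frame 7: SPARE (0+10=10). 10 + next roll (0) = 10. Cumulative: 109
Frame 8: OPEN (0+5=5). Cumulative: 114
Frame 9: STRIKE. 10 + next two rolls (2+6) = 18. Cumulative: 132
Frame 10: OPEN. Sum of all frame-10 rolls (2+6) = 8. Cumulative: 140

Answer: 15 31 51 70 79 99 109 114 132 140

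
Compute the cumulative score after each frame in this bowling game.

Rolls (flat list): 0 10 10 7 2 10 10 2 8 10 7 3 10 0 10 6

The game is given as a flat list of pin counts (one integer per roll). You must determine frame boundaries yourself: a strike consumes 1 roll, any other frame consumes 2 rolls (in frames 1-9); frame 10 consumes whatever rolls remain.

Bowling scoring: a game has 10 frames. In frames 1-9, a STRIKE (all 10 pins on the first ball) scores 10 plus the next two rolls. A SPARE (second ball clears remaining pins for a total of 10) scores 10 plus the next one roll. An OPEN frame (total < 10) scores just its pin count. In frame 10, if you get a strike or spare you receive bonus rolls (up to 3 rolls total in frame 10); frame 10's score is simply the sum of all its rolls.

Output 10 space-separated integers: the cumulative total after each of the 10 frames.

Answer: 20 39 48 70 90 110 130 150 170 186

Derivation:
Frame 1: SPARE (0+10=10). 10 + next roll (10) = 20. Cumulative: 20
Frame 2: STRIKE. 10 + next two rolls (7+2) = 19. Cumulative: 39
Frame 3: OPEN (7+2=9). Cumulative: 48
Frame 4: STRIKE. 10 + next two rolls (10+2) = 22. Cumulative: 70
Frame 5: STRIKE. 10 + next two rolls (2+8) = 20. Cumulative: 90
Frame 6: SPARE (2+8=10). 10 + next roll (10) = 20. Cumulative: 110
Frame 7: STRIKE. 10 + next two rolls (7+3) = 20. Cumulative: 130
Frame 8: SPARE (7+3=10). 10 + next roll (10) = 20. Cumulative: 150
Frame 9: STRIKE. 10 + next two rolls (0+10) = 20. Cumulative: 170
Frame 10: SPARE. Sum of all frame-10 rolls (0+10+6) = 16. Cumulative: 186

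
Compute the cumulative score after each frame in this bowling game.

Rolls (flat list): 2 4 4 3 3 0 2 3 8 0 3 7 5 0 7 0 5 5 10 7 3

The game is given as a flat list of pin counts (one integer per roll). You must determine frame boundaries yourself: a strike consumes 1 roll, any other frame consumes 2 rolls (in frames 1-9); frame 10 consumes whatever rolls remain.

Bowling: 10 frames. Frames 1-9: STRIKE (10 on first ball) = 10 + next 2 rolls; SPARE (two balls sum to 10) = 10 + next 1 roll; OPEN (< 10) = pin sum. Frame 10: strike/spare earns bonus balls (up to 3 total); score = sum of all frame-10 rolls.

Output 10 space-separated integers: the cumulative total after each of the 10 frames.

Answer: 6 13 16 21 29 44 49 56 76 96

Derivation:
Frame 1: OPEN (2+4=6). Cumulative: 6
Frame 2: OPEN (4+3=7). Cumulative: 13
Frame 3: OPEN (3+0=3). Cumulative: 16
Frame 4: OPEN (2+3=5). Cumulative: 21
Frame 5: OPEN (8+0=8). Cumulative: 29
Frame 6: SPARE (3+7=10). 10 + next roll (5) = 15. Cumulative: 44
Frame 7: OPEN (5+0=5). Cumulative: 49
Frame 8: OPEN (7+0=7). Cumulative: 56
Frame 9: SPARE (5+5=10). 10 + next roll (10) = 20. Cumulative: 76
Frame 10: STRIKE. Sum of all frame-10 rolls (10+7+3) = 20. Cumulative: 96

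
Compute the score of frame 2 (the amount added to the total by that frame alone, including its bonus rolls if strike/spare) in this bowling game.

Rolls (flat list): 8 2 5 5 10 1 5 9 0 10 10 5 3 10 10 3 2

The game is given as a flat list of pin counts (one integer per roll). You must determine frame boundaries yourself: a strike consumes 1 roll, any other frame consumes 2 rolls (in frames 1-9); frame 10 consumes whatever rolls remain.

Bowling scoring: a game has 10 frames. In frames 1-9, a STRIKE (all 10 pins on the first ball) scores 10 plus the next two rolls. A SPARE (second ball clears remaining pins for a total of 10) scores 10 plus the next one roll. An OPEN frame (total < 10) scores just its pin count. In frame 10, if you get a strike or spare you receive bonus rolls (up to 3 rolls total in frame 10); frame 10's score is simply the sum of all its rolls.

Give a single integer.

Frame 1: SPARE (8+2=10). 10 + next roll (5) = 15. Cumulative: 15
Frame 2: SPARE (5+5=10). 10 + next roll (10) = 20. Cumulative: 35
Frame 3: STRIKE. 10 + next two rolls (1+5) = 16. Cumulative: 51
Frame 4: OPEN (1+5=6). Cumulative: 57

Answer: 20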